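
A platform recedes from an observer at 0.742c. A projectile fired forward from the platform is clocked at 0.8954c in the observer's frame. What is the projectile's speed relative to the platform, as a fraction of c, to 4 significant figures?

Inverse velocity addition: u' = (u − v)/(1 − uv/c²)
= (0.8954 − 0.742)/(1 − 0.8954×0.742) = 0.1534/0.335613 = 0.4571

u' ≈ 0.4571c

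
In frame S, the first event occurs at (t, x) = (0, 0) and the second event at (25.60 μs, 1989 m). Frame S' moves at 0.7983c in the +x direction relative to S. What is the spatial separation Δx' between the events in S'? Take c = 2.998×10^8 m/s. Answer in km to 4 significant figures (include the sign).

Δx' ≈ -6.871 km

γ = 1/√(1 − 0.7983²) = 1.66041
Δx' = γ(Δx − vΔt) = 1.66041 × (1989 m − 0.7983×(2.998×10^8 m/s)×25.60×10^-6 s)
= 1.66041 × (-4137.86 m) = -6.871 km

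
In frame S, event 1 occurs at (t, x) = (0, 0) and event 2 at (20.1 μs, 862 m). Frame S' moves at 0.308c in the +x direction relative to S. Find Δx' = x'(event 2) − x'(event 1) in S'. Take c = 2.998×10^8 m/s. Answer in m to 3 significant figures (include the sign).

γ = 1/√(1 − 0.308²) = 1.0511
Δx' = γ(Δx − vΔt) = 1.0511 × (862 m − 0.308×(2.998×10^8 m/s)×20.1×10^-6 s)
= 1.0511 × (-994.00 m) = -1040 m

Δx' ≈ -1040 m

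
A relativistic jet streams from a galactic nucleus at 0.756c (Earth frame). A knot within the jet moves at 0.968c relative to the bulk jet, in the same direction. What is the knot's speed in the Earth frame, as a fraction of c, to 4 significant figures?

Relativistic velocity addition: u = (u' + v)/(1 + u'v/c²)
= (0.968 + 0.756)/(1 + 0.968×0.756) = 1.724/1.73181 = 0.9955

u ≈ 0.9955c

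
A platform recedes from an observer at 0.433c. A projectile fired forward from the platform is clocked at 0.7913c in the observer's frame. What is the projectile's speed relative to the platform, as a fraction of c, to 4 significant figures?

Inverse velocity addition: u' = (u − v)/(1 − uv/c²)
= (0.7913 − 0.433)/(1 − 0.7913×0.433) = 0.3583/0.657367 = 0.5451

u' ≈ 0.5451c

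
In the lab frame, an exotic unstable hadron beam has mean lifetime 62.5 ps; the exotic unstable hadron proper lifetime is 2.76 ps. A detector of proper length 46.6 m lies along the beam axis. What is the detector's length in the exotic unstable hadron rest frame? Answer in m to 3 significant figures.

Time dilation ⇒ γ = Δt/τ₀ = 62.5/2.76 = 22.645
Length contraction: L = L₀/γ = 46.6/22.645 = 2.06 m

L ≈ 2.06 m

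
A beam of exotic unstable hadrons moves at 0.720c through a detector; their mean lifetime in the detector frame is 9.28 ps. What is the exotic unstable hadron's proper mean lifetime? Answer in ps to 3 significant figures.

τ₀ ≈ 6.44 ps

γ = 1/√(1 − 0.720²) = 1.4410
Proper time: τ₀ = Δt/γ = 9.28/1.4410 = 6.44 ps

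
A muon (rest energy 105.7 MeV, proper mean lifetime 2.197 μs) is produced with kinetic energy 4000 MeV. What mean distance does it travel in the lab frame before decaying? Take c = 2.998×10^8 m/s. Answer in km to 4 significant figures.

γ = 1 + K/(m₀c²) = 1 + 4000/105.7 = 38.8430
β = √(1 − 1/γ²) = 0.999669
Dilated lifetime: γτ₀ = 38.8430 × 2.197 μs = 85.3380 μs
d = βc·γτ₀ = 0.999669 × (2.998×10^8 m/s) × 8.53380×10^-5 s = 25.58 km

d ≈ 25.58 km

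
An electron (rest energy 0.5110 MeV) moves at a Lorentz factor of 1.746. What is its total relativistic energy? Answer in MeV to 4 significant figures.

γ = 1.746 (given)
E = γm₀c² = 1.746 × 0.5110 MeV = 0.8922 MeV

E ≈ 0.8922 MeV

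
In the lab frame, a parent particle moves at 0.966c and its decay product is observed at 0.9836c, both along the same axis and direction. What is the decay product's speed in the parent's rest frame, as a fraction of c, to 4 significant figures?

u' ≈ 0.3531c

Inverse velocity addition: u' = (u − v)/(1 − uv/c²)
= (0.9836 − 0.966)/(1 − 0.9836×0.966) = 0.01760/0.0498424 = 0.3531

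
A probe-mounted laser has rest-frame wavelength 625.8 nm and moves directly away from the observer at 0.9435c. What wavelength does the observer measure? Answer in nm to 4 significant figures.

Relativistic Doppler: λ_obs = λ_src √((1+β)/(1−β))
= 625.8 × √(1.94350/0.0565000) = 625.8 × 5.86500 = 3670 nm

λ_obs ≈ 3670 nm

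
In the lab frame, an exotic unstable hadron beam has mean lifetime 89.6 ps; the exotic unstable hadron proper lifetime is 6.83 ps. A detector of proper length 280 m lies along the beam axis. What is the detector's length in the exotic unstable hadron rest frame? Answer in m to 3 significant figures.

L ≈ 21.3 m

Time dilation ⇒ γ = Δt/τ₀ = 89.6/6.83 = 13.119
Length contraction: L = L₀/γ = 280/13.119 = 21.3 m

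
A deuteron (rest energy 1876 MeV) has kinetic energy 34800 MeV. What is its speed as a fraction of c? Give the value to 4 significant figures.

γ = 1 + K/(m₀c²) = 1 + 34800/1876 = 19.5501
β = √(1 − 1/γ²) = 0.9987

β ≈ 0.9987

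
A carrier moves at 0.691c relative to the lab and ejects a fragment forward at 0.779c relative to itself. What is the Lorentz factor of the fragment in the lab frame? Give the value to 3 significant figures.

u_lab = (0.779 + 0.691)/(1 + 0.779×0.691) = 1.470/1.53829 = 0.955607
γ = 1/√(1 − 0.955607²) = 3.39

γ ≈ 3.39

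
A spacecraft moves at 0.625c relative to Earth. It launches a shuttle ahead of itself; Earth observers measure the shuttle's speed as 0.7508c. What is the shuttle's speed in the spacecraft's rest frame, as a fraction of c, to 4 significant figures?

u' ≈ 0.2370c

Inverse velocity addition: u' = (u − v)/(1 − uv/c²)
= (0.7508 − 0.625)/(1 − 0.7508×0.625) = 0.1258/0.530750 = 0.2370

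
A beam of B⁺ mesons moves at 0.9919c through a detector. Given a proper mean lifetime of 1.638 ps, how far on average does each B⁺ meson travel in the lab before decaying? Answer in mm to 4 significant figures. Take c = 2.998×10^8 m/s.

d ≈ 3.835 mm

γ = 1/√(1 − 0.9919²) = 7.87270
Dilated lifetime: Δt = γτ₀ = 7.87270 × 1.638 ps = 12.8955 ps
d = vΔt = 0.9919c × 12.8955 ps = 2.97372×10^8 m/s × 1.28955×10^-11 s = 3.835 mm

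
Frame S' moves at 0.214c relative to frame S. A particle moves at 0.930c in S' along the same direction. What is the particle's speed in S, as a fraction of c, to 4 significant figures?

Relativistic velocity addition: u = (u' + v)/(1 + u'v/c²)
= (0.930 + 0.214)/(1 + 0.930×0.214) = 1.144/1.19902 = 0.9541

u ≈ 0.9541c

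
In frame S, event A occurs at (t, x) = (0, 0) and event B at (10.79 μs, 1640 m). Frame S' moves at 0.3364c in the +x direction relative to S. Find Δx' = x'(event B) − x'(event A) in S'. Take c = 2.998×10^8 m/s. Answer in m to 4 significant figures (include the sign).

γ = 1/√(1 − 0.3364²) = 1.06189
Δx' = γ(Δx − vΔt) = 1.06189 × (1640 m − 0.3364×(2.998×10^8 m/s)×10.79×10^-6 s)
= 1.06189 × (551.799 m) = 585.9 m

Δx' ≈ 585.9 m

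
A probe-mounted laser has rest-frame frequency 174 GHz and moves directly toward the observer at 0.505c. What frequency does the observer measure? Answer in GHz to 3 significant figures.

f_obs ≈ 303 GHz

Relativistic Doppler: f_obs = f_src √((1+β)/(1−β))
= 174 × √(1.5050/0.49500) = 174 × 1.7437 = 303 GHz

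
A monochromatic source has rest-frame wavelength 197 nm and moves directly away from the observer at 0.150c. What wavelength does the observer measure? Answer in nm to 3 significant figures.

λ_obs ≈ 229 nm

Relativistic Doppler: λ_obs = λ_src √((1+β)/(1−β))
= 197 × √(1.1500/0.85000) = 197 × 1.1632 = 229 nm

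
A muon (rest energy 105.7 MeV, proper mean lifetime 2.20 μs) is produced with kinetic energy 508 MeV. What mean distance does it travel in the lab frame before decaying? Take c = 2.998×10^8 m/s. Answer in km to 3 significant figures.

γ = 1 + K/(m₀c²) = 1 + 508/105.7 = 5.8061
β = √(1 − 1/γ²) = 0.98506
Dilated lifetime: γτ₀ = 5.8061 × 2.20 μs = 12.773 μs
d = βc·γτ₀ = 0.98506 × (2.998×10^8 m/s) × 1.2773×10^-5 s = 3.77 km

d ≈ 3.77 km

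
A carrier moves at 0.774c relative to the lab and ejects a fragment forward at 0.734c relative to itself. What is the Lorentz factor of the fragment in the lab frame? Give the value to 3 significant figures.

u_lab = (0.734 + 0.774)/(1 + 0.734×0.774) = 1.508/1.56812 = 0.961664
γ = 1/√(1 − 0.961664²) = 3.65

γ ≈ 3.65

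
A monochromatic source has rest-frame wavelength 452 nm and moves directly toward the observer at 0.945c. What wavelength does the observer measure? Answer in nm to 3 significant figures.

λ_obs ≈ 76.0 nm

Relativistic Doppler: λ_obs = λ_src √((1−β)/(1+β))
= 452 × √(0.055000/1.9450) = 452 × 0.16816 = 76.0 nm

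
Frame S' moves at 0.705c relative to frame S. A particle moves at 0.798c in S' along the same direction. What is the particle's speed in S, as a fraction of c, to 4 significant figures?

u ≈ 0.9619c

Relativistic velocity addition: u = (u' + v)/(1 + u'v/c²)
= (0.798 + 0.705)/(1 + 0.798×0.705) = 1.503/1.56259 = 0.9619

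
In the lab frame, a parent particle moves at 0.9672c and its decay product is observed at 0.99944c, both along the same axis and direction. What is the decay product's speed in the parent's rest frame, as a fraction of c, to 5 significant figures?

u' ≈ 0.96696c

Inverse velocity addition: u' = (u − v)/(1 − uv/c²)
= (0.99944 − 0.9672)/(1 − 0.99944×0.9672) = 0.032240/0.03334163 = 0.96696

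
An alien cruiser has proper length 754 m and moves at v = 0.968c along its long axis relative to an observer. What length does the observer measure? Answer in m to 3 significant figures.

γ = 1/√(1 − 0.968²) = 3.9849
Length contraction: L = L₀/γ = 754/3.9849 = 189 m

L ≈ 189 m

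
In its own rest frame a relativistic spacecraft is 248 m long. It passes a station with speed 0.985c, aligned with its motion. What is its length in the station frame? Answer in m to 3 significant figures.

L ≈ 42.8 m

γ = 1/√(1 − 0.985²) = 5.7953
Length contraction: L = L₀/γ = 248/5.7953 = 42.8 m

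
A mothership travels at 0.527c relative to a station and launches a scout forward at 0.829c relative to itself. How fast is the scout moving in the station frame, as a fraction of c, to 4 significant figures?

Compose boost 2: (0.829 + 0.527)/(1 + 0.829×0.527) = 1.356/1.43688 = 0.9437

u ≈ 0.9437c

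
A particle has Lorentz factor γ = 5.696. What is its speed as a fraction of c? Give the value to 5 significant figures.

β ≈ 0.98447

β = √(1 − 1/γ²) = √(1 − 1/5.696²) = √(0.9691781) = 0.98447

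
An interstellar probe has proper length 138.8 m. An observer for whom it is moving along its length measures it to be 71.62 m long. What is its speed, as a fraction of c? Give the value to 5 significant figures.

β ≈ 0.85659

γ = L₀/L = 138.8/71.62 = 1.938006
β = √(1 − 1/γ²) = 0.85659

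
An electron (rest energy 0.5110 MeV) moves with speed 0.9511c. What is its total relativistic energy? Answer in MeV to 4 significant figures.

γ = 1/√(1 − 0.9511²) = 3.23747
E = γm₀c² = 3.23747 × 0.5110 MeV = 1.654 MeV

E ≈ 1.654 MeV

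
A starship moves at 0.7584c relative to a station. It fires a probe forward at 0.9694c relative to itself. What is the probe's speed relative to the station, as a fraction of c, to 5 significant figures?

Relativistic velocity addition: u = (u' + v)/(1 + u'v/c²)
= (0.9694 + 0.7584)/(1 + 0.9694×0.7584) = 1.7278/1.735193 = 0.99574

u ≈ 0.99574c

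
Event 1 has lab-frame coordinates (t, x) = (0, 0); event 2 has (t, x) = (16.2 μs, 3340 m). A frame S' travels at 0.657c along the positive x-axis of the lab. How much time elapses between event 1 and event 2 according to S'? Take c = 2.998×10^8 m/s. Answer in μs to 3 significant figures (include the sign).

Δt' ≈ 11.8 μs

γ = 1/√(1 − 0.657²) = 1.3265
Δt' = γ(Δt − vΔx/c²) = 1.3265 × (16.2 μs − 0.657×3340 m / (2.998×10^8 m/s))
= 1.3265 × (8.8805 μs) = 11.8 μs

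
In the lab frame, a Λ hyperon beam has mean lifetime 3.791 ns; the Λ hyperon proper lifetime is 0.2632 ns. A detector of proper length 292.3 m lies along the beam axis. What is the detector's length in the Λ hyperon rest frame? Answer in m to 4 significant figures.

L ≈ 20.29 m

Time dilation ⇒ γ = Δt/τ₀ = 3.791/0.2632 = 14.4035
Length contraction: L = L₀/γ = 292.3/14.4035 = 20.29 m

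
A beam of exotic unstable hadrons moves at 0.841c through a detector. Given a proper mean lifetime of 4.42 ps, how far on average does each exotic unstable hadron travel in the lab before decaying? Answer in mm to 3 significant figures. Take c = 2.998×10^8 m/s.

γ = 1/√(1 − 0.841²) = 1.8483
Dilated lifetime: Δt = γτ₀ = 1.8483 × 4.42 ps = 8.1695 ps
d = vΔt = 0.841c × 8.1695 ps = 2.5213×10^8 m/s × 8.1695×10^-12 s = 2.06 mm

d ≈ 2.06 mm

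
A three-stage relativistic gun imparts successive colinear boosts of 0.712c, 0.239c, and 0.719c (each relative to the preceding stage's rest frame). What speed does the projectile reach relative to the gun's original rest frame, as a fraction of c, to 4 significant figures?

Compose boost 2: (0.239 + 0.712)/(1 + 0.239×0.712) = 0.9510/1.17017 = 0.812704
Compose boost 3: (0.719 + 0.812704)/(1 + 0.719×0.812704) = 1.53170/1.58433 = 0.9668

u ≈ 0.9668c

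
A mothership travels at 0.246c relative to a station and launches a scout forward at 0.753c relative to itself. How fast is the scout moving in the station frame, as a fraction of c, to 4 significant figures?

Compose boost 2: (0.753 + 0.246)/(1 + 0.753×0.246) = 0.9990/1.18524 = 0.8429

u ≈ 0.8429c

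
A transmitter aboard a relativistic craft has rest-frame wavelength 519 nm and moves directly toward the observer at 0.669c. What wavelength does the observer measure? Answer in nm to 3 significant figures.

Relativistic Doppler: λ_obs = λ_src √((1−β)/(1+β))
= 519 × √(0.33100/1.6690) = 519 × 0.44533 = 231 nm

λ_obs ≈ 231 nm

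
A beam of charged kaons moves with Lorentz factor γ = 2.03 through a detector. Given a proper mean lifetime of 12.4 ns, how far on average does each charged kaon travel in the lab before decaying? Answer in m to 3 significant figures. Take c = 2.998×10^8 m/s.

d ≈ 6.57 m

β = √(1 − 1/γ²) = √(1 − 1/2.03²) = 0.87025
Dilated lifetime: Δt = γτ₀ = 2.03 × 12.4 ns = 25.172 ns
d = vΔt = 0.87025c × 25.172 ns = 2.6090×10^8 m/s × 2.5172×10^-8 s = 6.57 m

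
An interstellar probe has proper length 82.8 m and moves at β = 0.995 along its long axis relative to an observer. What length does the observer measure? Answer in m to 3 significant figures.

L ≈ 8.27 m

γ = 1/√(1 − 0.995²) = 10.013
Length contraction: L = L₀/γ = 82.8/10.013 = 8.27 m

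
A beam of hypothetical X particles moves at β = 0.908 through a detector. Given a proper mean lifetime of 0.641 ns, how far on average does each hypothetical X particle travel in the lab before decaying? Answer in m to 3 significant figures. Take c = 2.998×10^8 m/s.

d ≈ 0.416 m

γ = 1/√(1 − 0.908²) = 2.3868
Dilated lifetime: Δt = γτ₀ = 2.3868 × 0.641 ns = 1.5299 ns
d = vΔt = 0.908c × 1.5299 ns = 2.7222×10^8 m/s × 1.5299×10^-9 s = 0.416 m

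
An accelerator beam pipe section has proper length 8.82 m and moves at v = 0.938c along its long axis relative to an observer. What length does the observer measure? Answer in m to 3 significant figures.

L ≈ 3.06 m

γ = 1/√(1 − 0.938²) = 2.8849
Length contraction: L = L₀/γ = 8.82/2.8849 = 3.06 m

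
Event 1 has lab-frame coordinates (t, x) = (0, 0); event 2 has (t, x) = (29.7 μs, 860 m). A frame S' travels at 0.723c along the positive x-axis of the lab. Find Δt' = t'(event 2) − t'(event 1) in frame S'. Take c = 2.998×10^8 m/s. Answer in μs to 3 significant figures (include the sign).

Δt' ≈ 40.0 μs

γ = 1/√(1 − 0.723²) = 1.4475
Δt' = γ(Δt − vΔx/c²) = 1.4475 × (29.7 μs − 0.723×860 m / (2.998×10^8 m/s))
= 1.4475 × (27.626 μs) = 40.0 μs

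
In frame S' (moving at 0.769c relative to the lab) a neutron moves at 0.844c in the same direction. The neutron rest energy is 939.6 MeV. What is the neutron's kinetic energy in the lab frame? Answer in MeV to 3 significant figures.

K ≈ 3580 MeV

u_lab = (0.844 + 0.769)/(1 + 0.844×0.769) = 0.978147
γ = 1/√(1 − 0.978147²) = 4.8097
K = (γ − 1)m₀c² = (4.8097 − 1) × 939.6 = 3.8097 × 939.6 = 3580 MeV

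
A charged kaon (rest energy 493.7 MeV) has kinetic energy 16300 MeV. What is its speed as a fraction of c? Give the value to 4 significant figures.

γ = 1 + K/(m₀c²) = 1 + 16300/493.7 = 34.0160
β = √(1 − 1/γ²) = 0.9996

β ≈ 0.9996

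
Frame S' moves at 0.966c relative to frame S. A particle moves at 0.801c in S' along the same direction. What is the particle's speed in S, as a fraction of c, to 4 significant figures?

Relativistic velocity addition: u = (u' + v)/(1 + u'v/c²)
= (0.801 + 0.966)/(1 + 0.801×0.966) = 1.767/1.77377 = 0.9962

u ≈ 0.9962c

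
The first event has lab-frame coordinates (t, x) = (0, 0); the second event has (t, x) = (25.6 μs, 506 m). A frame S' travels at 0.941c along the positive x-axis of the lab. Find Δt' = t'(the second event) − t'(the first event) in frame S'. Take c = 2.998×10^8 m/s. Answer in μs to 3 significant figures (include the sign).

Δt' ≈ 71.0 μs

γ = 1/√(1 − 0.941²) = 2.9550
Δt' = γ(Δt − vΔx/c²) = 2.9550 × (25.6 μs − 0.941×506 m / (2.998×10^8 m/s))
= 2.9550 × (24.012 μs) = 71.0 μs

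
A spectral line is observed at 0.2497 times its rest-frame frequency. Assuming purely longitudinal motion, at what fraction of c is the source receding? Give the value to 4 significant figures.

β ≈ 0.8826

f_obs/f_src = √((1−β)/(1+β)) = 0.2497  ⇒  (1−β)/(1+β) = 0.0623501
β = |1 − D²|/(1 + D²) = |1 − 0.0623501|/(1 + 0.0623501) = 0.8826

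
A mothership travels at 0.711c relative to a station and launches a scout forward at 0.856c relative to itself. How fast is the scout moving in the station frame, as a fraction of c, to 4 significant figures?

Compose boost 2: (0.856 + 0.711)/(1 + 0.856×0.711) = 1.567/1.60862 = 0.9741

u ≈ 0.9741c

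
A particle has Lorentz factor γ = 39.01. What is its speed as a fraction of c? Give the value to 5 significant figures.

β = √(1 − 1/γ²) = √(1 − 1/39.01²) = √(0.9993429) = 0.99967

β ≈ 0.99967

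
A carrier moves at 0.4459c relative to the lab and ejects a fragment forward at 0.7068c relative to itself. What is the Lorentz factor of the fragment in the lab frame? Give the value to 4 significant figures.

u_lab = (0.7068 + 0.4459)/(1 + 0.7068×0.4459) = 1.1527/1.315162 = 0.8764699
γ = 1/√(1 − 0.8764699²) = 2.077

γ ≈ 2.077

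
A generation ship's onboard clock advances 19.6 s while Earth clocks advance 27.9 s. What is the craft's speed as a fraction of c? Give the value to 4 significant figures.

β ≈ 0.7117

γ = Δt/τ₀ = 27.9/19.6 = 1.42347
β = √(1 − 1/γ²) = √(1 − 1/1.42347²) = 0.7117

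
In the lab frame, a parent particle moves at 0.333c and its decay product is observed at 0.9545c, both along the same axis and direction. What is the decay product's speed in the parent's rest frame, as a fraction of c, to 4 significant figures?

u' ≈ 0.9111c

Inverse velocity addition: u' = (u − v)/(1 − uv/c²)
= (0.9545 − 0.333)/(1 − 0.9545×0.333) = 0.6215/0.682152 = 0.9111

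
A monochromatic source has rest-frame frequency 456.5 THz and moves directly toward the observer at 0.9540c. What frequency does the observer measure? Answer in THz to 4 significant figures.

f_obs ≈ 2975 THz

Relativistic Doppler: f_obs = f_src √((1+β)/(1−β))
= 456.5 × √(1.95400/0.0460000) = 456.5 × 6.51753 = 2975 THz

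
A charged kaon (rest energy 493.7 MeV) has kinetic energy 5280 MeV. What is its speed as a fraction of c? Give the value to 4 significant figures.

β ≈ 0.9963

γ = 1 + K/(m₀c²) = 1 + 5280/493.7 = 11.6948
β = √(1 − 1/γ²) = 0.9963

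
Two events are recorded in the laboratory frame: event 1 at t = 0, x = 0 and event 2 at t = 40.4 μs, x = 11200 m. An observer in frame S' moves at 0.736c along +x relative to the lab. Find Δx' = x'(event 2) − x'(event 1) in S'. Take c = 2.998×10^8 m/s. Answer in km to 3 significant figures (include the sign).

Δx' ≈ 3.38 km

γ = 1/√(1 − 0.736²) = 1.4771
Δx' = γ(Δx − vΔt) = 1.4771 × (11200 m − 0.736×(2.998×10^8 m/s)×40.4×10^-6 s)
= 1.4771 × (2285.6 m) = 3.38 km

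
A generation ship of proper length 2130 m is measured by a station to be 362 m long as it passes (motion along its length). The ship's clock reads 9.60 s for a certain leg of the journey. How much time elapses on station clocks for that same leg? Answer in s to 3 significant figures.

Δt ≈ 56.5 s

Length contraction ⇒ γ = L₀/L = 2130/362 = 5.8840
Time dilation: Δt = γτ₀ = 5.8840 × 9.60 s = 56.5 s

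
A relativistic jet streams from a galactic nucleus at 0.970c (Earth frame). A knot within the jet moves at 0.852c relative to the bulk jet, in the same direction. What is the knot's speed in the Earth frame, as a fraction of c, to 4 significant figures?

u ≈ 0.9976c

Relativistic velocity addition: u = (u' + v)/(1 + u'v/c²)
= (0.852 + 0.970)/(1 + 0.852×0.970) = 1.822/1.82644 = 0.9976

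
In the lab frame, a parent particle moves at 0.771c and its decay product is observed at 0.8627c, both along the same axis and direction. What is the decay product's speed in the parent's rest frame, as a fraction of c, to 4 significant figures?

u' ≈ 0.2738c

Inverse velocity addition: u' = (u − v)/(1 − uv/c²)
= (0.8627 − 0.771)/(1 − 0.8627×0.771) = 0.09170/0.334858 = 0.2738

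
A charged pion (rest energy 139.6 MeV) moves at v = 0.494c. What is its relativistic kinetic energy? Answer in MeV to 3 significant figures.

γ = 1/√(1 − 0.494²) = 1.1501
K = (γ − 1)m₀c² = (1.1501 − 1) × 139.6 MeV = 0.15014 × 139.6 MeV = 21.0 MeV

K ≈ 21.0 MeV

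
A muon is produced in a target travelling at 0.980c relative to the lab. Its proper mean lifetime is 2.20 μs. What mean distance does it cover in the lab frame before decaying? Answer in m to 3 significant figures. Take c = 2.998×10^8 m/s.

γ = 1/√(1 − 0.980²) = 5.0252
Dilated lifetime: Δt = γτ₀ = 5.0252 × 2.20 μs = 11.055 μs
d = vΔt = 0.980c × 11.055 μs = 2.9380×10^8 m/s × 1.1055×10^-5 s = 3250 m

d ≈ 3250 m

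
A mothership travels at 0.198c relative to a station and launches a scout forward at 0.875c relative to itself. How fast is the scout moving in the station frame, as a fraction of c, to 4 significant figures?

Compose boost 2: (0.875 + 0.198)/(1 + 0.875×0.198) = 1.073/1.17325 = 0.9146

u ≈ 0.9146c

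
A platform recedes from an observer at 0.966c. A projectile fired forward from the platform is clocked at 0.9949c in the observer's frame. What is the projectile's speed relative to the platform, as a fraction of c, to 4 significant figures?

Inverse velocity addition: u' = (u − v)/(1 − uv/c²)
= (0.9949 − 0.966)/(1 − 0.9949×0.966) = 0.02890/0.0389266 = 0.7424

u' ≈ 0.7424c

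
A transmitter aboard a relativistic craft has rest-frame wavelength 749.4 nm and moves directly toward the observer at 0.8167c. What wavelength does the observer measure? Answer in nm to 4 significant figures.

λ_obs ≈ 238.0 nm

Relativistic Doppler: λ_obs = λ_src √((1−β)/(1+β))
= 749.4 × √(0.183300/1.81670) = 749.4 × 0.317643 = 238.0 nm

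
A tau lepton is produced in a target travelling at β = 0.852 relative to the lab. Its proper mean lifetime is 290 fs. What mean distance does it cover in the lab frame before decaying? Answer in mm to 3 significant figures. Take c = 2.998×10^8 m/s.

d ≈ 0.141 mm

γ = 1/√(1 − 0.852²) = 1.9101
Dilated lifetime: Δt = γτ₀ = 1.9101 × 290 fs = 553.92 fs
d = vΔt = 0.852c × 553.92 fs = 2.5543×10^8 m/s × 5.5392×10^-13 s = 0.141 mm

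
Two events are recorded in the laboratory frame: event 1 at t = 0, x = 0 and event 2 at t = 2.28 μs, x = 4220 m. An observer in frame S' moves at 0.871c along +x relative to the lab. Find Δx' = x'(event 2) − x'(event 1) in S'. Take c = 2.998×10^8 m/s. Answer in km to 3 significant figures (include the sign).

Δx' ≈ 7.38 km

γ = 1/√(1 − 0.871²) = 2.0355
Δx' = γ(Δx − vΔt) = 2.0355 × (4220 m − 0.871×(2.998×10^8 m/s)×2.28×10^-6 s)
= 2.0355 × (3624.6 m) = 7.38 km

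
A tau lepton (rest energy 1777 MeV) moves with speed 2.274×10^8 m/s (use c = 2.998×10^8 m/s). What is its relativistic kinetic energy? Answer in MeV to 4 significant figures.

β = v/c = 2.274×10^8 / 2.998×10^8 = 0.758506
γ = 1/√(1 − 0.758506²) = 1.53453
K = (γ − 1)m₀c² = (1.53453 − 1) × 1777 MeV = 0.534527 × 1777 MeV = 949.9 MeV

K ≈ 949.9 MeV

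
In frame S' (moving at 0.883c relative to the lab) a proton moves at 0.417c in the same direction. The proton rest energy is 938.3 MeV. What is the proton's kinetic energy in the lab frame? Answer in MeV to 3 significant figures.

K ≈ 2070 MeV

u_lab = (0.417 + 0.883)/(1 + 0.417×0.883) = 0.950146
γ = 1/√(1 − 0.950146²) = 3.2071
K = (γ − 1)m₀c² = (3.2071 − 1) × 938.3 = 2.2071 × 938.3 = 2070 MeV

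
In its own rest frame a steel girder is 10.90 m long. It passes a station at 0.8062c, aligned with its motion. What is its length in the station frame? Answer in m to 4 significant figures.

γ = 1/√(1 − 0.8062²) = 1.69021
Length contraction: L = L₀/γ = 10.90/1.69021 = 6.449 m

L ≈ 6.449 m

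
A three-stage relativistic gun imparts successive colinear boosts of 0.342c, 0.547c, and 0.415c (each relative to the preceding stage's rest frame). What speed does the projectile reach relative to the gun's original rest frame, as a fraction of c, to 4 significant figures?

Compose boost 2: (0.547 + 0.342)/(1 + 0.547×0.342) = 0.8890/1.18707 = 0.748900
Compose boost 3: (0.415 + 0.748900)/(1 + 0.415×0.748900) = 1.16390/1.31079 = 0.8879

u ≈ 0.8879c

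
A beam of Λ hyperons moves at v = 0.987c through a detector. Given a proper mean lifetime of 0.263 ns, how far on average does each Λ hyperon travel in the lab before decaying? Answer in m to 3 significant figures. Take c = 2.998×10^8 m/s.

γ = 1/√(1 − 0.987²) = 6.2220
Dilated lifetime: Δt = γτ₀ = 6.2220 × 0.263 ns = 1.6364 ns
d = vΔt = 0.987c × 1.6364 ns = 2.9590×10^8 m/s × 1.6364×10^-9 s = 0.484 m

d ≈ 0.484 m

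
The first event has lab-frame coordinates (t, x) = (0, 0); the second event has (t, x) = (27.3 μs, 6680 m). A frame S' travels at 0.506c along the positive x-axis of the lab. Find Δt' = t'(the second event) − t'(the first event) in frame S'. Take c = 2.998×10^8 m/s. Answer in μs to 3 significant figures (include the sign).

Δt' ≈ 18.6 μs

γ = 1/√(1 − 0.506²) = 1.1594
Δt' = γ(Δt − vΔx/c²) = 1.1594 × (27.3 μs − 0.506×6680 m / (2.998×10^8 m/s))
= 1.1594 × (16.026 μs) = 18.6 μs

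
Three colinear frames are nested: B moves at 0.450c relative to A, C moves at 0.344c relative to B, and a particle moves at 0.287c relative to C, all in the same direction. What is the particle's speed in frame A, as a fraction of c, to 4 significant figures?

Compose boost 2: (0.344 + 0.450)/(1 + 0.344×0.450) = 0.7940/1.15480 = 0.687565
Compose boost 3: (0.287 + 0.687565)/(1 + 0.287×0.687565) = 0.974565/1.19733 = 0.8139

u ≈ 0.8139c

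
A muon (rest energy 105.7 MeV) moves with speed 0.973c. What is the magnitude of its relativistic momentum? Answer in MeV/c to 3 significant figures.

p ≈ 446 MeV/c

γ = 1/√(1 − 0.973²) = 4.3327
p = γβm₀c = 4.3327 × 0.973 × 105.7 MeV/c = 446 MeV/c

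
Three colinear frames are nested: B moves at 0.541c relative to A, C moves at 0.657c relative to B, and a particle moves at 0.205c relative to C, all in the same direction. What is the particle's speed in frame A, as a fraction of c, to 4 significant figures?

u ≈ 0.9218c

Compose boost 2: (0.657 + 0.541)/(1 + 0.657×0.541) = 1.198/1.35544 = 0.883848
Compose boost 3: (0.205 + 0.883848)/(1 + 0.205×0.883848) = 1.08885/1.18119 = 0.9218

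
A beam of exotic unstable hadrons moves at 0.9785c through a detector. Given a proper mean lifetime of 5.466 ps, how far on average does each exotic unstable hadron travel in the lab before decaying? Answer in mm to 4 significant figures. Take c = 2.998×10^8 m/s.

d ≈ 7.775 mm

γ = 1/√(1 − 0.9785²) = 4.84856
Dilated lifetime: Δt = γτ₀ = 4.84856 × 5.466 ps = 26.5022 ps
d = vΔt = 0.9785c × 26.5022 ps = 2.93354×10^8 m/s × 2.65022×10^-11 s = 7.775 mm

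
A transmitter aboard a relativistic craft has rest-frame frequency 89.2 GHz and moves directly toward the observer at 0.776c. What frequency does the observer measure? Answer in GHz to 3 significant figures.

f_obs ≈ 251 GHz

Relativistic Doppler: f_obs = f_src √((1+β)/(1−β))
= 89.2 × √(1.7760/0.22400) = 89.2 × 2.8158 = 251 GHz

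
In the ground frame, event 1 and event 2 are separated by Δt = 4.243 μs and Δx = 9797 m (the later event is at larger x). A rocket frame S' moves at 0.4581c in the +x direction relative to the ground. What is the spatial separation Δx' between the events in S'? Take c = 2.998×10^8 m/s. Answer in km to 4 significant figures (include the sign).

Δx' ≈ 10.37 km

γ = 1/√(1 − 0.4581²) = 1.12499
Δx' = γ(Δx − vΔt) = 1.12499 × (9797 m − 0.4581×(2.998×10^8 m/s)×4.243×10^-6 s)
= 1.12499 × (9214.27 m) = 10.37 km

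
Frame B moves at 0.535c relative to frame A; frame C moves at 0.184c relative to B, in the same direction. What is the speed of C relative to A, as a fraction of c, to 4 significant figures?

Compose boost 2: (0.184 + 0.535)/(1 + 0.184×0.535) = 0.7190/1.09844 = 0.6546

u ≈ 0.6546c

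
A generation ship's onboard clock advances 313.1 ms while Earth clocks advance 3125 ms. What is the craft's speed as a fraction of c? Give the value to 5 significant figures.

β ≈ 0.99497

γ = Δt/τ₀ = 3125/313.1 = 9.980837
β = √(1 − 1/γ²) = √(1 − 1/9.980837²) = 0.99497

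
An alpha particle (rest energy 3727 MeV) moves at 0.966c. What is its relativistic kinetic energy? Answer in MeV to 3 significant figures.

K ≈ 10700 MeV

γ = 1/√(1 − 0.966²) = 3.8678
K = (γ − 1)m₀c² = (3.8678 − 1) × 3727 MeV = 2.8678 × 3727 MeV = 10700 MeV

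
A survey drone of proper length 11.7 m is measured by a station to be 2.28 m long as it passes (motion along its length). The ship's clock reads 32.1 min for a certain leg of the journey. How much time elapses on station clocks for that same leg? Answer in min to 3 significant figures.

Length contraction ⇒ γ = L₀/L = 11.7/2.28 = 5.1316
Time dilation: Δt = γτ₀ = 5.1316 × 32.1 min = 165 min

Δt ≈ 165 min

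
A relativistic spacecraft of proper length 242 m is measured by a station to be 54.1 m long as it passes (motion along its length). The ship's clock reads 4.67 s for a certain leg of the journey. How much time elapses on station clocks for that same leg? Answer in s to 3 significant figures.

Length contraction ⇒ γ = L₀/L = 242/54.1 = 4.4732
Time dilation: Δt = γτ₀ = 4.4732 × 4.67 s = 20.9 s

Δt ≈ 20.9 s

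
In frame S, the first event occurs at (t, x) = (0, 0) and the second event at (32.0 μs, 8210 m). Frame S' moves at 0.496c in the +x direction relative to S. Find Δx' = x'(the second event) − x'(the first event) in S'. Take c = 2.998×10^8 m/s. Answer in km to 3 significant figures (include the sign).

γ = 1/√(1 − 0.496²) = 1.1516
Δx' = γ(Δx − vΔt) = 1.1516 × (8210 m − 0.496×(2.998×10^8 m/s)×32.0×10^-6 s)
= 1.1516 × (3451.6 m) = 3.97 km

Δx' ≈ 3.97 km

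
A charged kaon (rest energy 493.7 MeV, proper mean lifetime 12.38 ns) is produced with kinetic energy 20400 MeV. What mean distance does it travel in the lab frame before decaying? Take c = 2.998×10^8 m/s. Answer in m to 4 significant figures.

γ = 1 + K/(m₀c²) = 1 + 20400/493.7 = 42.3206
β = √(1 − 1/γ²) = 0.999721
Dilated lifetime: γτ₀ = 42.3206 × 12.38 ns = 523.930 ns
d = βc·γτ₀ = 0.999721 × (2.998×10^8 m/s) × 5.23930×10^-7 s = 157.0 m

d ≈ 157.0 m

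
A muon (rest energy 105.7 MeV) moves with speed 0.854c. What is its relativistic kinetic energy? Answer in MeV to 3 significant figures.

K ≈ 97.5 MeV

γ = 1/√(1 − 0.854²) = 1.9221
K = (γ − 1)m₀c² = (1.9221 − 1) × 105.7 MeV = 0.92207 × 105.7 MeV = 97.5 MeV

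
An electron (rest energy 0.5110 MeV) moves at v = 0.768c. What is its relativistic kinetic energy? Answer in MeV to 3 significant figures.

γ = 1/√(1 − 0.768²) = 1.5614
K = (γ − 1)m₀c² = (1.5614 − 1) × 0.5110 MeV = 0.56140 × 0.5110 MeV = 0.287 MeV

K ≈ 0.287 MeV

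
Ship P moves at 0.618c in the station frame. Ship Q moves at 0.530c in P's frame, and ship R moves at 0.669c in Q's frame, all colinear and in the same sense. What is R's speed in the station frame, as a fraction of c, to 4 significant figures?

Compose boost 2: (0.530 + 0.618)/(1 + 0.530×0.618) = 1.148/1.32754 = 0.864757
Compose boost 3: (0.669 + 0.864757)/(1 + 0.669×0.864757) = 1.53376/1.57852 = 0.9716

u ≈ 0.9716c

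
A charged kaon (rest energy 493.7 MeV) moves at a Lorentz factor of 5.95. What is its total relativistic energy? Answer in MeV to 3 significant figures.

γ = 5.95 (given)
E = γm₀c² = 5.95 × 493.7 MeV = 2940 MeV

E ≈ 2940 MeV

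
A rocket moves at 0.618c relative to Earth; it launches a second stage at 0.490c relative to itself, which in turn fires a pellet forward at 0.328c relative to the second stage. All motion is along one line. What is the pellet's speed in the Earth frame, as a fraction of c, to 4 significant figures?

Compose boost 2: (0.490 + 0.618)/(1 + 0.490×0.618) = 1.108/1.30282 = 0.850463
Compose boost 3: (0.328 + 0.850463)/(1 + 0.328×0.850463) = 1.17846/1.27895 = 0.9214

u ≈ 0.9214c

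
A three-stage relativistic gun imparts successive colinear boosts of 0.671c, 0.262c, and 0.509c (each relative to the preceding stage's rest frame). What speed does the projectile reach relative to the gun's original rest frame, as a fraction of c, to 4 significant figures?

u ≈ 0.9278c

Compose boost 2: (0.262 + 0.671)/(1 + 0.262×0.671) = 0.9330/1.17580 = 0.793501
Compose boost 3: (0.509 + 0.793501)/(1 + 0.509×0.793501) = 1.30250/1.40389 = 0.9278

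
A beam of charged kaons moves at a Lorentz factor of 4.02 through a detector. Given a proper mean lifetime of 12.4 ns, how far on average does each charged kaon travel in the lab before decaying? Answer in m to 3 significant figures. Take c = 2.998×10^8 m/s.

β = √(1 − 1/γ²) = √(1 − 1/4.02²) = 0.96857
Dilated lifetime: Δt = γτ₀ = 4.02 × 12.4 ns = 49.848 ns
d = vΔt = 0.96857c × 49.848 ns = 2.9038×10^8 m/s × 4.9848×10^-8 s = 14.5 m

d ≈ 14.5 m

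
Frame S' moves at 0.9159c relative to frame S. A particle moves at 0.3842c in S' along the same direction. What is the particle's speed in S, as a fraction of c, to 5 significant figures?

u ≈ 0.96169c

Relativistic velocity addition: u = (u' + v)/(1 + u'v/c²)
= (0.3842 + 0.9159)/(1 + 0.3842×0.9159) = 1.3001/1.351889 = 0.96169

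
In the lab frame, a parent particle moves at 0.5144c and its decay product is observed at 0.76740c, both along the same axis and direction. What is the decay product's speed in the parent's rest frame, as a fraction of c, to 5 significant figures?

Inverse velocity addition: u' = (u − v)/(1 − uv/c²)
= (0.76740 − 0.5144)/(1 − 0.76740×0.5144) = 0.25300/0.6052494 = 0.41801

u' ≈ 0.41801c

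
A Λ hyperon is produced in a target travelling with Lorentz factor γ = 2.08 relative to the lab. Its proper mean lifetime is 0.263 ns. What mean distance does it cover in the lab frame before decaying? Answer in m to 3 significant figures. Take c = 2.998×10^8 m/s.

d ≈ 0.144 m

β = √(1 − 1/γ²) = √(1 − 1/2.08²) = 0.87685
Dilated lifetime: Δt = γτ₀ = 2.08 × 0.263 ns = 0.54704 ns
d = vΔt = 0.87685c × 0.54704 ns = 2.6288×10^8 m/s × 5.4704×10^-10 s = 0.144 m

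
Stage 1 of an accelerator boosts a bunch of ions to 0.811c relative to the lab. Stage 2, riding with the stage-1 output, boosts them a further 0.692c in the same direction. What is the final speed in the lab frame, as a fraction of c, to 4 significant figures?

u ≈ 0.9627c

Compose boost 2: (0.692 + 0.811)/(1 + 0.692×0.811) = 1.503/1.56121 = 0.9627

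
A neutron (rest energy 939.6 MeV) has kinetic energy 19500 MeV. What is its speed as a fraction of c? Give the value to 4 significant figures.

γ = 1 + K/(m₀c²) = 1 + 19500/939.6 = 21.7535
β = √(1 − 1/γ²) = 0.9989

β ≈ 0.9989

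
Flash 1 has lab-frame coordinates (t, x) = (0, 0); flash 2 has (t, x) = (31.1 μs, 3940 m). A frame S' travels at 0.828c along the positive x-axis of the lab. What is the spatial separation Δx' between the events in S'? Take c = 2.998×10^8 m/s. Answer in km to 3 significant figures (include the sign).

Δx' ≈ -6.74 km

γ = 1/√(1 − 0.828²) = 1.7834
Δx' = γ(Δx − vΔt) = 1.7834 × (3940 m − 0.828×(2.998×10^8 m/s)×31.1×10^-6 s)
= 1.7834 × (-3780.1 m) = -6.74 km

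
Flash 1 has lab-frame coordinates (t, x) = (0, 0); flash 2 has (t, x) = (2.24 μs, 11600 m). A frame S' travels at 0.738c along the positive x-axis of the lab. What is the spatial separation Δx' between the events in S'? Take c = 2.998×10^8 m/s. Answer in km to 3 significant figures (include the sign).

Δx' ≈ 16.5 km

γ = 1/√(1 − 0.738²) = 1.4819
Δx' = γ(Δx − vΔt) = 1.4819 × (11600 m − 0.738×(2.998×10^8 m/s)×2.24×10^-6 s)
= 1.4819 × (11104 m) = 16.5 km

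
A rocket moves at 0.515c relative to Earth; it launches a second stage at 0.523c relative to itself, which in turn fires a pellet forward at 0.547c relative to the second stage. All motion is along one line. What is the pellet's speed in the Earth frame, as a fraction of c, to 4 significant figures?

u ≈ 0.9430c

Compose boost 2: (0.523 + 0.515)/(1 + 0.523×0.515) = 1.038/1.26934 = 0.817745
Compose boost 3: (0.547 + 0.817745)/(1 + 0.547×0.817745) = 1.36474/1.44731 = 0.9430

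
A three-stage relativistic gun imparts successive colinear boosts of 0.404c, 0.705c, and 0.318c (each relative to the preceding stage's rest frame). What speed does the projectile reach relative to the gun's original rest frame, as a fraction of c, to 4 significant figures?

Compose boost 2: (0.705 + 0.404)/(1 + 0.705×0.404) = 1.109/1.28482 = 0.863156
Compose boost 3: (0.318 + 0.863156)/(1 + 0.318×0.863156) = 1.18116/1.27448 = 0.9268

u ≈ 0.9268c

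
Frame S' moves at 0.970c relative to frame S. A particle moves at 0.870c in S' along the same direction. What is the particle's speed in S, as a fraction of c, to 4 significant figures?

u ≈ 0.9979c

Relativistic velocity addition: u = (u' + v)/(1 + u'v/c²)
= (0.870 + 0.970)/(1 + 0.870×0.970) = 1.840/1.84390 = 0.9979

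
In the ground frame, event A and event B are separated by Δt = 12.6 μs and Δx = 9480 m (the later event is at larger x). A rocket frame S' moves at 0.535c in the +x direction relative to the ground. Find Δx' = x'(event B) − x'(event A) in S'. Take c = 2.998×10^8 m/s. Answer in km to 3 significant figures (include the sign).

γ = 1/√(1 − 0.535²) = 1.1836
Δx' = γ(Δx − vΔt) = 1.1836 × (9480 m − 0.535×(2.998×10^8 m/s)×12.6×10^-6 s)
= 1.1836 × (7459.0 m) = 8.83 km

Δx' ≈ 8.83 km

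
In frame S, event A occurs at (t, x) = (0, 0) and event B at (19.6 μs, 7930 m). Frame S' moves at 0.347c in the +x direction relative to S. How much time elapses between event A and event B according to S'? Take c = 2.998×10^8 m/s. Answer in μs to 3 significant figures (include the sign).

γ = 1/√(1 − 0.347²) = 1.0663
Δt' = γ(Δt − vΔx/c²) = 1.0663 × (19.6 μs − 0.347×7930 m / (2.998×10^8 m/s))
= 1.0663 × (10.422 μs) = 11.1 μs

Δt' ≈ 11.1 μs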